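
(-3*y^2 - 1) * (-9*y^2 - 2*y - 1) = 27*y^4 + 6*y^3 + 12*y^2 + 2*y + 1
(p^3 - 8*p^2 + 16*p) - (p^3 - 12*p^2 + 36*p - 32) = 4*p^2 - 20*p + 32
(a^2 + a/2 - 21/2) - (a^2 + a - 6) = -a/2 - 9/2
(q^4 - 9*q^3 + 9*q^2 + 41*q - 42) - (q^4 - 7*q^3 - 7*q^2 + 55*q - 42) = -2*q^3 + 16*q^2 - 14*q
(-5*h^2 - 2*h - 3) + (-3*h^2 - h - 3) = -8*h^2 - 3*h - 6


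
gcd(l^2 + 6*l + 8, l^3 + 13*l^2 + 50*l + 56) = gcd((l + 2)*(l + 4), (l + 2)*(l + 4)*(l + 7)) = l^2 + 6*l + 8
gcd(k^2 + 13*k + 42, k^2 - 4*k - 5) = 1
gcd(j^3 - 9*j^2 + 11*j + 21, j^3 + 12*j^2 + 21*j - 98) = 1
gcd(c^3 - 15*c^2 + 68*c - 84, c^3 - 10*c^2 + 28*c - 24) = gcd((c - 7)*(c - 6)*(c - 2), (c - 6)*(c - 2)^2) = c^2 - 8*c + 12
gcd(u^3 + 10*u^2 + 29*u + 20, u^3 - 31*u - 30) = u^2 + 6*u + 5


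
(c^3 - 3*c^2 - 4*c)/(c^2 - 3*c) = (c^2 - 3*c - 4)/(c - 3)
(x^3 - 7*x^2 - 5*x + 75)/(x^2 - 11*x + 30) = (x^2 - 2*x - 15)/(x - 6)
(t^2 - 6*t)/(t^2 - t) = (t - 6)/(t - 1)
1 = 1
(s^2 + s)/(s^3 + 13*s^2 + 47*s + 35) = s/(s^2 + 12*s + 35)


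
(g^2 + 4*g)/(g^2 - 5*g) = (g + 4)/(g - 5)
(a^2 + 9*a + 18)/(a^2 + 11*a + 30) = (a + 3)/(a + 5)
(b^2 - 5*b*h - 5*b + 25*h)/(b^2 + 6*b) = (b^2 - 5*b*h - 5*b + 25*h)/(b*(b + 6))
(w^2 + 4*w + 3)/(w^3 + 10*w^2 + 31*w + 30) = (w + 1)/(w^2 + 7*w + 10)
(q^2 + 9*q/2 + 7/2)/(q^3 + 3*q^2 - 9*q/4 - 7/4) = 2*(q + 1)/(2*q^2 - q - 1)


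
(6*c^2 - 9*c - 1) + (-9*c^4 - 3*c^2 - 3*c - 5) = -9*c^4 + 3*c^2 - 12*c - 6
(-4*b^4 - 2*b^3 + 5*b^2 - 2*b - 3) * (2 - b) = 4*b^5 - 6*b^4 - 9*b^3 + 12*b^2 - b - 6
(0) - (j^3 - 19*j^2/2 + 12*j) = -j^3 + 19*j^2/2 - 12*j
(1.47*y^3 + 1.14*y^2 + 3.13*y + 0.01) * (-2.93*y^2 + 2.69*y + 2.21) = -4.3071*y^5 + 0.6141*y^4 - 2.8556*y^3 + 10.9098*y^2 + 6.9442*y + 0.0221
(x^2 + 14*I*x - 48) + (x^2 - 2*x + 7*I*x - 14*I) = 2*x^2 - 2*x + 21*I*x - 48 - 14*I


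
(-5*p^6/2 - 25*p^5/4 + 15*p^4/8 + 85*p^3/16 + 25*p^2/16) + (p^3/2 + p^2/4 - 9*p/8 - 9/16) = -5*p^6/2 - 25*p^5/4 + 15*p^4/8 + 93*p^3/16 + 29*p^2/16 - 9*p/8 - 9/16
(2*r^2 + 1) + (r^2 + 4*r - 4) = 3*r^2 + 4*r - 3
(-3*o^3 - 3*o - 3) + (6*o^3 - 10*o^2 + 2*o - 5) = 3*o^3 - 10*o^2 - o - 8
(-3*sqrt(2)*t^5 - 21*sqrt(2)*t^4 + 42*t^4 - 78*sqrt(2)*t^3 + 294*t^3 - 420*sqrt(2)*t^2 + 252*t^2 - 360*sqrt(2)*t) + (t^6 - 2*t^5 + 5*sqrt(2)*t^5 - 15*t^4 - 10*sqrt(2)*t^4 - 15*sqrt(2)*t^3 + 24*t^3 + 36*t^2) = t^6 - 2*t^5 + 2*sqrt(2)*t^5 - 31*sqrt(2)*t^4 + 27*t^4 - 93*sqrt(2)*t^3 + 318*t^3 - 420*sqrt(2)*t^2 + 288*t^2 - 360*sqrt(2)*t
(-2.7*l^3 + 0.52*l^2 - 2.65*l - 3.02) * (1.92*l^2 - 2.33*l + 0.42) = -5.184*l^5 + 7.2894*l^4 - 7.4336*l^3 + 0.5945*l^2 + 5.9236*l - 1.2684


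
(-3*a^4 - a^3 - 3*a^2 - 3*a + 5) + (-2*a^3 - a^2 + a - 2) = -3*a^4 - 3*a^3 - 4*a^2 - 2*a + 3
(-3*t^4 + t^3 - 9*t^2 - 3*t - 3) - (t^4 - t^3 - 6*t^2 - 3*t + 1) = -4*t^4 + 2*t^3 - 3*t^2 - 4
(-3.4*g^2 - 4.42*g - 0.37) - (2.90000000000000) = -3.4*g^2 - 4.42*g - 3.27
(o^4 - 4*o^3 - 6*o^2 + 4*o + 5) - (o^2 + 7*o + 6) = o^4 - 4*o^3 - 7*o^2 - 3*o - 1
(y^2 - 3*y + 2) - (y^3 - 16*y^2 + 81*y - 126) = -y^3 + 17*y^2 - 84*y + 128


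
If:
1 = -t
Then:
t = -1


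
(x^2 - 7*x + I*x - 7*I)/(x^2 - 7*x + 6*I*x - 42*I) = (x + I)/(x + 6*I)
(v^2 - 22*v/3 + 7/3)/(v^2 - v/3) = (v - 7)/v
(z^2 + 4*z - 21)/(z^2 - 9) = (z + 7)/(z + 3)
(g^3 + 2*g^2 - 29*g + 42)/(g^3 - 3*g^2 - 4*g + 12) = (g + 7)/(g + 2)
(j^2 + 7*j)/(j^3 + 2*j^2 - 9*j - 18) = j*(j + 7)/(j^3 + 2*j^2 - 9*j - 18)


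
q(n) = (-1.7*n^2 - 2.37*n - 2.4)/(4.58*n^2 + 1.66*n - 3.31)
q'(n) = (-9.16*n - 1.66)*(-1.7*n^2 - 2.37*n - 2.4)/(4.58*n^2 + 1.66*n - 3.31)^2 + (-3.4*n - 2.37)/(4.58*n^2 + 1.66*n - 3.31) = (8.0326*n^2 + 33.238*n + 11.8287)/(20.9764*n^4 + 15.2056*n^3 - 27.564*n^2 - 10.9892*n + 10.9561)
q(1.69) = -0.90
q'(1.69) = 0.57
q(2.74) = -0.61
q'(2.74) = 0.13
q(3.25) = -0.56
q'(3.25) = 0.08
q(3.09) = -0.57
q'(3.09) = 0.09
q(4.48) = -0.49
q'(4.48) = 0.03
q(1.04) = -1.99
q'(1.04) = 4.85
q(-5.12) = -0.32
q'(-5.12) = 0.00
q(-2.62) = -0.33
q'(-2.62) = -0.04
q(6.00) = -0.45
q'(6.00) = 0.02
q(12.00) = -0.41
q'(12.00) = 0.00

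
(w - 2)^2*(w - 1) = w^3 - 5*w^2 + 8*w - 4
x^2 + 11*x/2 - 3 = (x - 1/2)*(x + 6)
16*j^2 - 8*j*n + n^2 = (-4*j + n)^2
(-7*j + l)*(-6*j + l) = 42*j^2 - 13*j*l + l^2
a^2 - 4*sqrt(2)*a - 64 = (a - 8*sqrt(2))*(a + 4*sqrt(2))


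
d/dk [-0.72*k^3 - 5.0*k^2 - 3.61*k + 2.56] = -2.16*k^2 - 10.0*k - 3.61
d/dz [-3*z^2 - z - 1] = -6*z - 1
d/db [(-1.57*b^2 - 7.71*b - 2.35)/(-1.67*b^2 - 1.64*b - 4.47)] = (-10.3009*b^2 + 6.1868*b + 30.6097)/(2.7889*b^4 + 5.4776*b^3 + 17.6194*b^2 + 14.6616*b + 19.9809)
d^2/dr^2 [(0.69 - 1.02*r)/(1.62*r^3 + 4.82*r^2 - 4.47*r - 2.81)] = (-16.061328*r^5 - 26.057376*r^4 + 24.038184*r^3 + 10.483812*r^2 - 153.242352*r + 71.888466)/(4.251528*r^9 + 37.948824*r^8 + 77.71626*r^7 - 119.564812*r^6 - 346.088934*r^5 + 215.164686*r^4 + 312.315867*r^3 - 54.261381*r^2 - 105.886701*r - 22.188041)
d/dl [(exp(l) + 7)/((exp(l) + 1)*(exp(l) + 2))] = (-exp(2*l) - 14*exp(l) - 19)*exp(l)/(exp(4*l) + 6*exp(3*l) + 13*exp(2*l) + 12*exp(l) + 4)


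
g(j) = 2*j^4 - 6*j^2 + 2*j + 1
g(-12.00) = 40585.00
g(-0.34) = -0.35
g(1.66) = 2.97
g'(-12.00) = -13678.00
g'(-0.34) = 5.77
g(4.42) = 655.96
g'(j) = 8*j^3 - 12*j + 2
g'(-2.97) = -171.94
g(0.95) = -0.89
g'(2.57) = 106.96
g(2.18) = 22.02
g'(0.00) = 2.00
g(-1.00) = -5.00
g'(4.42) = 639.77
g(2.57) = 53.76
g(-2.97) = 97.75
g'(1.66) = 18.67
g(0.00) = 1.00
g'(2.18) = 58.72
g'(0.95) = -2.54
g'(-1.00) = 6.00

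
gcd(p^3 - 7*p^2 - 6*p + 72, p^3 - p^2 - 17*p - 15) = p + 3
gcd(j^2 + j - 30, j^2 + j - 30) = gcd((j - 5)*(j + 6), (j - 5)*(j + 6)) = j^2 + j - 30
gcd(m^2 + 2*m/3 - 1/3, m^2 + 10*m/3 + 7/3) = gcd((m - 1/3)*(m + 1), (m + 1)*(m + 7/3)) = m + 1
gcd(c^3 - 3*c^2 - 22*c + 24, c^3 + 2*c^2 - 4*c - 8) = 1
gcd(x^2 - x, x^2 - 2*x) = x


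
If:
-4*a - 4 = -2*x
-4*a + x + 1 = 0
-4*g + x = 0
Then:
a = 3/2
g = 5/4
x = 5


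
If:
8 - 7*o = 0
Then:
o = 8/7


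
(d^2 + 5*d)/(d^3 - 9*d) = (d + 5)/(d^2 - 9)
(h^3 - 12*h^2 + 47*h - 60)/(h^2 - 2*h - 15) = (h^2 - 7*h + 12)/(h + 3)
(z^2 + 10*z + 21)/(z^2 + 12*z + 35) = (z + 3)/(z + 5)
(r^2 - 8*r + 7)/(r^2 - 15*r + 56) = (r - 1)/(r - 8)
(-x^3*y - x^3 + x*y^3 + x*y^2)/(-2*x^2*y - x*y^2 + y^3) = x*(x*y + x - y^2 - y)/(y*(2*x - y))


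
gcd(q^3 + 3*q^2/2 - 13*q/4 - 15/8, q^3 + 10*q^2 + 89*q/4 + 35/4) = q^2 + 3*q + 5/4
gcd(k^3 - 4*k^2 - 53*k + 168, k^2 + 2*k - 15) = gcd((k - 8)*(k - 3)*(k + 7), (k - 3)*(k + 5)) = k - 3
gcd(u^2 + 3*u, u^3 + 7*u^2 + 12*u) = u^2 + 3*u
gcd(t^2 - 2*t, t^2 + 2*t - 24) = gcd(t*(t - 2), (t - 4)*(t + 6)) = 1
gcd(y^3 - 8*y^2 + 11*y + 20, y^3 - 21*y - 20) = y^2 - 4*y - 5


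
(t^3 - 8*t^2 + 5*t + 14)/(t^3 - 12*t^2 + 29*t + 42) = (t - 2)/(t - 6)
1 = 1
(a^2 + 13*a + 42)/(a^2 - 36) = (a + 7)/(a - 6)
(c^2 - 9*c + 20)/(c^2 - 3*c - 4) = (c - 5)/(c + 1)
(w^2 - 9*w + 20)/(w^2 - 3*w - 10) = (w - 4)/(w + 2)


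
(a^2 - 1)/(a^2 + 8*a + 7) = (a - 1)/(a + 7)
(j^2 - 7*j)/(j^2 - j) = (j - 7)/(j - 1)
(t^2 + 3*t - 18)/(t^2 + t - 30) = (t - 3)/(t - 5)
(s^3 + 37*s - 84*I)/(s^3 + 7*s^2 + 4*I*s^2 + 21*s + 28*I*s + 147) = (s - 4*I)/(s + 7)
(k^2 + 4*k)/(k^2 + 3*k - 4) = k/(k - 1)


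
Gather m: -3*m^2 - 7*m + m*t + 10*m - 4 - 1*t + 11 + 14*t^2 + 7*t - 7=-3*m^2 + m*(t + 3) + 14*t^2 + 6*t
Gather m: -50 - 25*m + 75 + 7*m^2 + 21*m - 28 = 7*m^2 - 4*m - 3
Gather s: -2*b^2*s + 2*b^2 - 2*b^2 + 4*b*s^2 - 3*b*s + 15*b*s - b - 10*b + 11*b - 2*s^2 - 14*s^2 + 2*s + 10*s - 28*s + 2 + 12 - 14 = s^2*(4*b - 16) + s*(-2*b^2 + 12*b - 16)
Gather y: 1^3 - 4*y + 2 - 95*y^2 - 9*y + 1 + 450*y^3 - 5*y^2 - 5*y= 450*y^3 - 100*y^2 - 18*y + 4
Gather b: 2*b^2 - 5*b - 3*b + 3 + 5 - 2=2*b^2 - 8*b + 6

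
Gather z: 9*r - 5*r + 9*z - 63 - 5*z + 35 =4*r + 4*z - 28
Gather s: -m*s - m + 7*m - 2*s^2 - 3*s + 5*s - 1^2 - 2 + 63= 6*m - 2*s^2 + s*(2 - m) + 60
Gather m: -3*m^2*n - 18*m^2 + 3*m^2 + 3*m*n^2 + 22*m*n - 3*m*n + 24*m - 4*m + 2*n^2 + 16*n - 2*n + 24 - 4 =m^2*(-3*n - 15) + m*(3*n^2 + 19*n + 20) + 2*n^2 + 14*n + 20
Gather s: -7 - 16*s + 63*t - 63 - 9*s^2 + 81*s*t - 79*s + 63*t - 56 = -9*s^2 + s*(81*t - 95) + 126*t - 126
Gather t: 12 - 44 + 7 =-25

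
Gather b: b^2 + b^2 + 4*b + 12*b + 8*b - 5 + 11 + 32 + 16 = 2*b^2 + 24*b + 54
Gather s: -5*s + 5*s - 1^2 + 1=0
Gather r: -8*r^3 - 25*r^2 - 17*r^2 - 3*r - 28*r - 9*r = -8*r^3 - 42*r^2 - 40*r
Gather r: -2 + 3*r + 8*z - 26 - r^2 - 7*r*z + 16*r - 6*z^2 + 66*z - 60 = -r^2 + r*(19 - 7*z) - 6*z^2 + 74*z - 88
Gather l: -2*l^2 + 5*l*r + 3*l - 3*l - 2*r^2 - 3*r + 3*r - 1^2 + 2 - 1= -2*l^2 + 5*l*r - 2*r^2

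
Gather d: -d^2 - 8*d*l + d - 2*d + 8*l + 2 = -d^2 + d*(-8*l - 1) + 8*l + 2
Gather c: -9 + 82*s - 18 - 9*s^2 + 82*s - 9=-9*s^2 + 164*s - 36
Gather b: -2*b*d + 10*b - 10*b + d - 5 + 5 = -2*b*d + d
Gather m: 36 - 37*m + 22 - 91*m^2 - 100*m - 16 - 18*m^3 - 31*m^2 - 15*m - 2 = -18*m^3 - 122*m^2 - 152*m + 40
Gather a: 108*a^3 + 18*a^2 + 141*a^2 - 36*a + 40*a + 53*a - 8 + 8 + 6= 108*a^3 + 159*a^2 + 57*a + 6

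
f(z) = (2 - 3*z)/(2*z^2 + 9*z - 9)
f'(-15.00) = 0.02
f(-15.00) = 0.15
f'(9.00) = 0.01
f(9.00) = -0.11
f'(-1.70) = 0.12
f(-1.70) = -0.38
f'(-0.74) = 0.09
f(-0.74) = -0.29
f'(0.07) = 0.12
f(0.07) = -0.21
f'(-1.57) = 0.11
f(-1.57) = -0.37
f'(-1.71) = 0.12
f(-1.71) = -0.38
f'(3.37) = 0.03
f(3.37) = -0.18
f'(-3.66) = 0.52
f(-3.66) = -0.86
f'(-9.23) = 0.10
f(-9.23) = 0.38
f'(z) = (2 - 3*z)*(-4*z - 9)/(2*z^2 + 9*z - 9)^2 - 3/(2*z^2 + 9*z - 9) = (6*z^2 - 8*z + 9)/(4*z^4 + 36*z^3 + 45*z^2 - 162*z + 81)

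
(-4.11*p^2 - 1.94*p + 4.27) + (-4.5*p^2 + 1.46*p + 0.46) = -8.61*p^2 - 0.48*p + 4.73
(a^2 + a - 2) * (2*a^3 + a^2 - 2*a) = 2*a^5 + 3*a^4 - 5*a^3 - 4*a^2 + 4*a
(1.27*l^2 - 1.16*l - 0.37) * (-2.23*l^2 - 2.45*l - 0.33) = -2.8321*l^4 - 0.524700000000001*l^3 + 3.248*l^2 + 1.2893*l + 0.1221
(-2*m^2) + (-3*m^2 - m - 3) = -5*m^2 - m - 3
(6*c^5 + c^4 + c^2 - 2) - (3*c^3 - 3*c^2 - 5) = 6*c^5 + c^4 - 3*c^3 + 4*c^2 + 3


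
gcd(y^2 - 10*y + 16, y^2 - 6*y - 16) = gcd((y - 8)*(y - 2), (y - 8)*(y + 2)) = y - 8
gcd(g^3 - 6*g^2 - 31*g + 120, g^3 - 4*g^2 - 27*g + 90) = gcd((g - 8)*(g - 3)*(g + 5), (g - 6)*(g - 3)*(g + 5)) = g^2 + 2*g - 15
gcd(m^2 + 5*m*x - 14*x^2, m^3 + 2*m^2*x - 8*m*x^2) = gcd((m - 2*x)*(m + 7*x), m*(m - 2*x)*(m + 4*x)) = -m + 2*x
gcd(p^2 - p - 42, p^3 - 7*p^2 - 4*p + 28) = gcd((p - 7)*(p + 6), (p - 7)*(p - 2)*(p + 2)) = p - 7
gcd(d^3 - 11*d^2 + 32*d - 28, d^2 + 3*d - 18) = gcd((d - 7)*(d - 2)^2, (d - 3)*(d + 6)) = 1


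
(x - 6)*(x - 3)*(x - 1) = x^3 - 10*x^2 + 27*x - 18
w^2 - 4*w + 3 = (w - 3)*(w - 1)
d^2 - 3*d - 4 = (d - 4)*(d + 1)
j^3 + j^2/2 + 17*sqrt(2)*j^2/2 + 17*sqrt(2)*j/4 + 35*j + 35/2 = (j + 1/2)*(j + 7*sqrt(2)/2)*(j + 5*sqrt(2))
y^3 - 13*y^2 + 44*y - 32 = (y - 8)*(y - 4)*(y - 1)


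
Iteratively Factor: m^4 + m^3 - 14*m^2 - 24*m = (m + 2)*(m^3 - m^2 - 12*m) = (m - 4)*(m + 2)*(m^2 + 3*m) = m*(m - 4)*(m + 2)*(m + 3)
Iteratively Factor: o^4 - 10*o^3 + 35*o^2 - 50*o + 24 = (o - 4)*(o^3 - 6*o^2 + 11*o - 6) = (o - 4)*(o - 3)*(o^2 - 3*o + 2) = (o - 4)*(o - 3)*(o - 1)*(o - 2)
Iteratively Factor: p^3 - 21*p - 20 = (p + 1)*(p^2 - p - 20) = (p + 1)*(p + 4)*(p - 5)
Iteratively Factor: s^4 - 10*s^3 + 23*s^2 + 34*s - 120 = (s - 5)*(s^3 - 5*s^2 - 2*s + 24) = (s - 5)*(s - 4)*(s^2 - s - 6) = (s - 5)*(s - 4)*(s - 3)*(s + 2)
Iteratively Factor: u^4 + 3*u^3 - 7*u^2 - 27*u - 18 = (u + 1)*(u^3 + 2*u^2 - 9*u - 18) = (u + 1)*(u + 2)*(u^2 - 9) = (u - 3)*(u + 1)*(u + 2)*(u + 3)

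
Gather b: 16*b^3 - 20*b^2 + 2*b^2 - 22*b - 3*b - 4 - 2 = 16*b^3 - 18*b^2 - 25*b - 6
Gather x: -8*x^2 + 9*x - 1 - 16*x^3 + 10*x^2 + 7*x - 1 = -16*x^3 + 2*x^2 + 16*x - 2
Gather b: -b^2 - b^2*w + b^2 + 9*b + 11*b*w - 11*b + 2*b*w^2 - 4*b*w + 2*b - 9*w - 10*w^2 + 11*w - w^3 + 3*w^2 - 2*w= -b^2*w + b*(2*w^2 + 7*w) - w^3 - 7*w^2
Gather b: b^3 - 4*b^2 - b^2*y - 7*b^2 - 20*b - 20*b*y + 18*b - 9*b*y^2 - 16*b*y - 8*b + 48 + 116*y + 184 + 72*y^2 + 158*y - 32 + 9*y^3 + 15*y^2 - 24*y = b^3 + b^2*(-y - 11) + b*(-9*y^2 - 36*y - 10) + 9*y^3 + 87*y^2 + 250*y + 200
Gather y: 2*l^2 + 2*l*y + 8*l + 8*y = 2*l^2 + 8*l + y*(2*l + 8)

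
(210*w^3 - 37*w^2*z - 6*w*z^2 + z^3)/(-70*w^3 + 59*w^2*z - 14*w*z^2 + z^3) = (6*w + z)/(-2*w + z)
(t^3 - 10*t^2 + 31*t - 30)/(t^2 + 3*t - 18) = (t^2 - 7*t + 10)/(t + 6)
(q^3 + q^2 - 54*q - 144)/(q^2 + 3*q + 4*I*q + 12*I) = (q^2 - 2*q - 48)/(q + 4*I)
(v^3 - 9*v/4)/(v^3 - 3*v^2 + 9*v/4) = (2*v + 3)/(2*v - 3)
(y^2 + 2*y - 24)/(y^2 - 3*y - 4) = (y + 6)/(y + 1)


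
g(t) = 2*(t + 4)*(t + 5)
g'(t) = 4*t + 18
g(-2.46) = 7.82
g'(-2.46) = 8.16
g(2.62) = 100.89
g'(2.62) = 28.48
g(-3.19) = 2.93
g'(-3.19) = 5.24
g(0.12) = 42.19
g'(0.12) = 18.48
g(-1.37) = 19.09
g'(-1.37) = 12.52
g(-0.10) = 38.22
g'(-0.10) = 17.60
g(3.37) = 123.37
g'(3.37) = 31.48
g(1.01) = 60.22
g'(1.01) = 22.04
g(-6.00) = 4.00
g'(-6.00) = -6.00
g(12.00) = 544.00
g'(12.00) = 66.00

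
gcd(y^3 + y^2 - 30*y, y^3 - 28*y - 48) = 1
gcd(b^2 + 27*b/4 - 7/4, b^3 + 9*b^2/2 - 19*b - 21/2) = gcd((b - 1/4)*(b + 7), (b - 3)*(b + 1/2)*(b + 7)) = b + 7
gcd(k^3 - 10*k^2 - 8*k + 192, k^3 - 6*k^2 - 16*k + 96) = k^2 - 2*k - 24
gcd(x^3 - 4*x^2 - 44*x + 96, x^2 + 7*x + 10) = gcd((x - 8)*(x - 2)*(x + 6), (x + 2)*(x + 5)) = 1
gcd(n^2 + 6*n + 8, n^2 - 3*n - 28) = n + 4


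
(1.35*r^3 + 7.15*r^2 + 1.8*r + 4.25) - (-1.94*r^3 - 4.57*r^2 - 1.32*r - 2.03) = 3.29*r^3 + 11.72*r^2 + 3.12*r + 6.28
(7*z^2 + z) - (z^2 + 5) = 6*z^2 + z - 5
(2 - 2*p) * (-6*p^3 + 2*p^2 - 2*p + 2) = 12*p^4 - 16*p^3 + 8*p^2 - 8*p + 4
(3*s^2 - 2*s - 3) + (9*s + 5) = 3*s^2 + 7*s + 2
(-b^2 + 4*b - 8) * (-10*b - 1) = 10*b^3 - 39*b^2 + 76*b + 8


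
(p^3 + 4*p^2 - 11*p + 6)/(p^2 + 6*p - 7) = (p^2 + 5*p - 6)/(p + 7)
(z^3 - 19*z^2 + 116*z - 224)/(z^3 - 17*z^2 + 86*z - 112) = (z - 4)/(z - 2)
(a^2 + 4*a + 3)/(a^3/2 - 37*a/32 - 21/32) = 32*(a + 3)/(16*a^2 - 16*a - 21)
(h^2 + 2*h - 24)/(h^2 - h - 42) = (h - 4)/(h - 7)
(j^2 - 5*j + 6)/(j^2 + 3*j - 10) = (j - 3)/(j + 5)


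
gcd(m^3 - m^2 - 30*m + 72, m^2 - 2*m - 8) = m - 4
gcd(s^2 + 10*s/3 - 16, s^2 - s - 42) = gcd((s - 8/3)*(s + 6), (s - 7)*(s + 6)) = s + 6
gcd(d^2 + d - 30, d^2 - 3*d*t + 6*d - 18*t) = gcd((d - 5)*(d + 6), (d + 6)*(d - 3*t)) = d + 6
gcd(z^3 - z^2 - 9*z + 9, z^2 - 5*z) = 1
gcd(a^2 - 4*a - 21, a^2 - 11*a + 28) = a - 7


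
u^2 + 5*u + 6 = (u + 2)*(u + 3)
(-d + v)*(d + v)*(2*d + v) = -2*d^3 - d^2*v + 2*d*v^2 + v^3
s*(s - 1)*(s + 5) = s^3 + 4*s^2 - 5*s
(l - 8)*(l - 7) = l^2 - 15*l + 56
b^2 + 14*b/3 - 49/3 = (b - 7/3)*(b + 7)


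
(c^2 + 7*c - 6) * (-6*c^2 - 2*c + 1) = -6*c^4 - 44*c^3 + 23*c^2 + 19*c - 6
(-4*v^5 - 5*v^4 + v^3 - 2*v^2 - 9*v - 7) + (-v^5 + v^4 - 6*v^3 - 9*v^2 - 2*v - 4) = -5*v^5 - 4*v^4 - 5*v^3 - 11*v^2 - 11*v - 11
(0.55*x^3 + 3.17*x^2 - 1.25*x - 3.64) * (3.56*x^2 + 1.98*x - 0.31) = 1.958*x^5 + 12.3742*x^4 + 1.6561*x^3 - 16.4161*x^2 - 6.8197*x + 1.1284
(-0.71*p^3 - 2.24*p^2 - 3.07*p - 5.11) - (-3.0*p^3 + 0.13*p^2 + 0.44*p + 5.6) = 2.29*p^3 - 2.37*p^2 - 3.51*p - 10.71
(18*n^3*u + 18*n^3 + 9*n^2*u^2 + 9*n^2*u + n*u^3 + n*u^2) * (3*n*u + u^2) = 54*n^4*u^2 + 54*n^4*u + 45*n^3*u^3 + 45*n^3*u^2 + 12*n^2*u^4 + 12*n^2*u^3 + n*u^5 + n*u^4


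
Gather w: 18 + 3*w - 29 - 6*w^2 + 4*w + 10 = -6*w^2 + 7*w - 1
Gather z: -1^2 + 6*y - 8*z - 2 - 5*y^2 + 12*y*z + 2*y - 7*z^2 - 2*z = -5*y^2 + 8*y - 7*z^2 + z*(12*y - 10) - 3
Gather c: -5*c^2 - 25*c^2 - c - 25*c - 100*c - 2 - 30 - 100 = -30*c^2 - 126*c - 132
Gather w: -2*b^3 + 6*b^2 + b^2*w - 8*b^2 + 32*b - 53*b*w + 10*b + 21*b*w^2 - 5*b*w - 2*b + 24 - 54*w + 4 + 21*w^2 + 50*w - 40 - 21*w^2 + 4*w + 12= -2*b^3 - 2*b^2 + 21*b*w^2 + 40*b + w*(b^2 - 58*b)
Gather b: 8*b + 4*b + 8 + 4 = 12*b + 12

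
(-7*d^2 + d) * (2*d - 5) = -14*d^3 + 37*d^2 - 5*d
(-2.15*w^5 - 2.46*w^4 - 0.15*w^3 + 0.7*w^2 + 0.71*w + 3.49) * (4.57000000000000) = -9.8255*w^5 - 11.2422*w^4 - 0.6855*w^3 + 3.199*w^2 + 3.2447*w + 15.9493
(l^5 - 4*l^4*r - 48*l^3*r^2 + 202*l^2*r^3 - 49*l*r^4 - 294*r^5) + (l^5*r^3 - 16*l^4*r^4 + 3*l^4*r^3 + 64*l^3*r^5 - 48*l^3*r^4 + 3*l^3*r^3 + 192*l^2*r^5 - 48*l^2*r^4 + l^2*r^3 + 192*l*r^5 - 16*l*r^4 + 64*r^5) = l^5*r^3 + l^5 - 16*l^4*r^4 + 3*l^4*r^3 - 4*l^4*r + 64*l^3*r^5 - 48*l^3*r^4 + 3*l^3*r^3 - 48*l^3*r^2 + 192*l^2*r^5 - 48*l^2*r^4 + 203*l^2*r^3 + 192*l*r^5 - 65*l*r^4 - 230*r^5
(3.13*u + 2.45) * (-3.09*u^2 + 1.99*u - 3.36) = -9.6717*u^3 - 1.3418*u^2 - 5.6413*u - 8.232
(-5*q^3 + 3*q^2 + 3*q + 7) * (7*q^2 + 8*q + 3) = -35*q^5 - 19*q^4 + 30*q^3 + 82*q^2 + 65*q + 21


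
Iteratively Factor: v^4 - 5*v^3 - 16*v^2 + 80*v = (v - 5)*(v^3 - 16*v) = v*(v - 5)*(v^2 - 16) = v*(v - 5)*(v + 4)*(v - 4)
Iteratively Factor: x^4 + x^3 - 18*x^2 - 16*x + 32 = (x - 4)*(x^3 + 5*x^2 + 2*x - 8) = (x - 4)*(x + 4)*(x^2 + x - 2) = (x - 4)*(x + 2)*(x + 4)*(x - 1)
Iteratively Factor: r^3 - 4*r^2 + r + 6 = (r - 3)*(r^2 - r - 2) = (r - 3)*(r - 2)*(r + 1)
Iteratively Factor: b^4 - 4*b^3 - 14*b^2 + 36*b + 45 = (b - 3)*(b^3 - b^2 - 17*b - 15) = (b - 3)*(b + 3)*(b^2 - 4*b - 5) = (b - 3)*(b + 1)*(b + 3)*(b - 5)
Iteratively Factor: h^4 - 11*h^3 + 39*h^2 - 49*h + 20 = (h - 5)*(h^3 - 6*h^2 + 9*h - 4) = (h - 5)*(h - 1)*(h^2 - 5*h + 4) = (h - 5)*(h - 4)*(h - 1)*(h - 1)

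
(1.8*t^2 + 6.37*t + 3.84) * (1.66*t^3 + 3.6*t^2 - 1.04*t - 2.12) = 2.988*t^5 + 17.0542*t^4 + 27.4344*t^3 + 3.3832*t^2 - 17.498*t - 8.1408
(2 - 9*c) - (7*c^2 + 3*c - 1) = -7*c^2 - 12*c + 3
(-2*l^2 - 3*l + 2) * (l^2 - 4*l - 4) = -2*l^4 + 5*l^3 + 22*l^2 + 4*l - 8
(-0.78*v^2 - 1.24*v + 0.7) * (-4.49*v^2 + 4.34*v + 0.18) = 3.5022*v^4 + 2.1824*v^3 - 8.665*v^2 + 2.8148*v + 0.126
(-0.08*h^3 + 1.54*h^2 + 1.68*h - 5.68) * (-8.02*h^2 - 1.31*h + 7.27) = 0.6416*h^5 - 12.246*h^4 - 16.0726*h^3 + 54.5486*h^2 + 19.6544*h - 41.2936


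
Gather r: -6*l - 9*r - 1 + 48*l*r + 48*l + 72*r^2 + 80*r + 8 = 42*l + 72*r^2 + r*(48*l + 71) + 7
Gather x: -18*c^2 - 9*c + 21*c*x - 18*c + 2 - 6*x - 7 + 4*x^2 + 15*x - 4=-18*c^2 - 27*c + 4*x^2 + x*(21*c + 9) - 9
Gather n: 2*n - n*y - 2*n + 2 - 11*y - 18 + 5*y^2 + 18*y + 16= -n*y + 5*y^2 + 7*y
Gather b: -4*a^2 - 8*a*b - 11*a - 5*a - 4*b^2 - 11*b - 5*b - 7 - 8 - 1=-4*a^2 - 16*a - 4*b^2 + b*(-8*a - 16) - 16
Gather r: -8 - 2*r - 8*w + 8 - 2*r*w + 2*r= -2*r*w - 8*w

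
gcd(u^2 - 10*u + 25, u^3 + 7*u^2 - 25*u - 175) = u - 5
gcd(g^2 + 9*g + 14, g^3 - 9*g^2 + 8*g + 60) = g + 2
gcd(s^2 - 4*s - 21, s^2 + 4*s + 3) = s + 3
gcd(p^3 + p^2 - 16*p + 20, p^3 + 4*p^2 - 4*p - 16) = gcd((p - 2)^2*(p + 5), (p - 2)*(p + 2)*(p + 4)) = p - 2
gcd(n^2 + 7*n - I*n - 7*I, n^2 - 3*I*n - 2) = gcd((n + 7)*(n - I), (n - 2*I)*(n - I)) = n - I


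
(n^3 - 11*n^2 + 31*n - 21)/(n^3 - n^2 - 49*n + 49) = (n - 3)/(n + 7)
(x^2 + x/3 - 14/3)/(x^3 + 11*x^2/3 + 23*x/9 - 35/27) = 9*(x - 2)/(9*x^2 + 12*x - 5)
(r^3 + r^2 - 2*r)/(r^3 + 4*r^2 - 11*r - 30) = r*(r - 1)/(r^2 + 2*r - 15)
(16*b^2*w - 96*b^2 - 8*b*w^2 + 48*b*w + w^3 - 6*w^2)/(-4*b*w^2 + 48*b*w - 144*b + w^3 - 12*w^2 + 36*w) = (-4*b + w)/(w - 6)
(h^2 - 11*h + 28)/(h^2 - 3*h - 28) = (h - 4)/(h + 4)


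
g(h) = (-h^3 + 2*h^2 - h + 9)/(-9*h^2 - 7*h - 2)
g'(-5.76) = 0.09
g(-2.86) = -0.93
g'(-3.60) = 0.02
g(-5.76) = -1.05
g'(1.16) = 0.52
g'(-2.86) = -0.08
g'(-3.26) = -0.02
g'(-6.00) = 0.09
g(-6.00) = -1.07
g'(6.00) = 0.11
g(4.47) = 0.21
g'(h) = (18*h + 7)*(-h^3 + 2*h^2 - h + 9)/(-9*h^2 - 7*h - 2)^2 + (-3*h^2 + 4*h - 1)/(-9*h^2 - 7*h - 2)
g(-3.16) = -0.91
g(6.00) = 0.38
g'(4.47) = 0.12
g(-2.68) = -0.95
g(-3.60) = -0.91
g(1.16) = -0.40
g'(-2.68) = -0.12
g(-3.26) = -0.91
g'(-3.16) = -0.03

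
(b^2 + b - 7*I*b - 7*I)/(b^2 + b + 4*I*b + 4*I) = (b - 7*I)/(b + 4*I)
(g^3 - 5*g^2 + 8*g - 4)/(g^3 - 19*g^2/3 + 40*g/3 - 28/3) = 3*(g - 1)/(3*g - 7)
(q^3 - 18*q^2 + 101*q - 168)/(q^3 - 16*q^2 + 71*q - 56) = (q - 3)/(q - 1)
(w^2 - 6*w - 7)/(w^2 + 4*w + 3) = (w - 7)/(w + 3)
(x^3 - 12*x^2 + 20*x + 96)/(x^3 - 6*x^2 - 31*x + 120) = (x^2 - 4*x - 12)/(x^2 + 2*x - 15)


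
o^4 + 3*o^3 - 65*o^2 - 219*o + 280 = (o - 8)*(o - 1)*(o + 5)*(o + 7)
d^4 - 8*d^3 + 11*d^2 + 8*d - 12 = (d - 6)*(d - 2)*(d - 1)*(d + 1)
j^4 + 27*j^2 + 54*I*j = j*(j - 6*I)*(j + 3*I)^2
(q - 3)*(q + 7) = q^2 + 4*q - 21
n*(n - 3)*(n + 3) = n^3 - 9*n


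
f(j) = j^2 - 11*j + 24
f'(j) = 2*j - 11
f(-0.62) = 31.20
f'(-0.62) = -12.24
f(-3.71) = 78.57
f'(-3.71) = -18.42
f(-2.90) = 64.31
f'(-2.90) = -16.80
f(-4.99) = 103.79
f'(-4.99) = -20.98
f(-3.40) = 72.96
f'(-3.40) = -17.80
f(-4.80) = 99.84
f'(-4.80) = -20.60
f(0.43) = 19.45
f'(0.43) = -10.14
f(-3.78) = 79.87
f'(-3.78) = -18.56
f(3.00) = 0.00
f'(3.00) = -5.00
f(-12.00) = 300.00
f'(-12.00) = -35.00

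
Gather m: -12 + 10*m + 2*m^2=2*m^2 + 10*m - 12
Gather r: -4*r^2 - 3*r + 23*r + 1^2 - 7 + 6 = -4*r^2 + 20*r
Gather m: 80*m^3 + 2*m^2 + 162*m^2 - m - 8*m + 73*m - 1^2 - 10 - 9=80*m^3 + 164*m^2 + 64*m - 20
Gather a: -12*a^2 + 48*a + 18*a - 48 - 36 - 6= -12*a^2 + 66*a - 90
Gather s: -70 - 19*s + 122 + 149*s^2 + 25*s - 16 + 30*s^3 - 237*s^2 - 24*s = 30*s^3 - 88*s^2 - 18*s + 36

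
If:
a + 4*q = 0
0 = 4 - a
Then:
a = 4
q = -1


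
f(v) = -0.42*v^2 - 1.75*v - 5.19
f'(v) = -0.84*v - 1.75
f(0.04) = -5.26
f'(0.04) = -1.78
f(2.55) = -12.38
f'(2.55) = -3.89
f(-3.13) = -3.83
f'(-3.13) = 0.88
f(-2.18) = -3.37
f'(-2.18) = 0.08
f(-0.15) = -4.94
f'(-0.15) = -1.62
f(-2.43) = -3.42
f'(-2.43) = 0.29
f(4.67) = -22.52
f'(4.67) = -5.67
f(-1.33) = -3.61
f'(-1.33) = -0.63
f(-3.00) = -3.72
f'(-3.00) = 0.77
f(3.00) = -14.22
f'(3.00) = -4.27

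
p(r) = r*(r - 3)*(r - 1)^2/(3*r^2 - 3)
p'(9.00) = 4.36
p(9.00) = 14.40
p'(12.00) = 6.35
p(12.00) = 30.46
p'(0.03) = 0.87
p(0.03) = 0.03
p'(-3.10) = -3.13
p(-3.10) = 12.31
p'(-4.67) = -4.58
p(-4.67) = 18.45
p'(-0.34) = 4.23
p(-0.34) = -0.77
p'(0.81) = -0.31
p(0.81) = 0.06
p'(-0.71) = 29.57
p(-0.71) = -5.18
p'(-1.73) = 2.18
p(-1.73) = 10.20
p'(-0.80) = 64.47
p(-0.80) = -9.12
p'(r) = -6*r^2*(r - 3)*(r - 1)^2/(3*r^2 - 3)^2 + r*(r - 3)*(2*r - 2)/(3*r^2 - 3) + r*(r - 1)^2/(3*r^2 - 3) + (r - 3)*(r - 1)^2/(3*r^2 - 3) = (2*r^3 - r^2 - 8*r + 3)/(3*(r^2 + 2*r + 1))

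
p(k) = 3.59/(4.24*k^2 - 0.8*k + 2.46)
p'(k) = 3.59*(0.8 - 8.48*k)/(4.24*k^2 - 0.8*k + 2.46)^2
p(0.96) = 0.64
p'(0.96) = -0.84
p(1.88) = 0.23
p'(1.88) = -0.21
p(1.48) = 0.34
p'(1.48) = -0.38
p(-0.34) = 1.11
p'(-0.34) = 1.27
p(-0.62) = 0.78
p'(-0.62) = 1.03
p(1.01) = 0.60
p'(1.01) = -0.78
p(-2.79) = 0.10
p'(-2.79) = 0.06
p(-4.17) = 0.05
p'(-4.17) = 0.02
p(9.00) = 0.01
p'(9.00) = -0.00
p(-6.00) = 0.02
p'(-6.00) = 0.01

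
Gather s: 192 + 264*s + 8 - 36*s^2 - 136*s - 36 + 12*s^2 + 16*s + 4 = -24*s^2 + 144*s + 168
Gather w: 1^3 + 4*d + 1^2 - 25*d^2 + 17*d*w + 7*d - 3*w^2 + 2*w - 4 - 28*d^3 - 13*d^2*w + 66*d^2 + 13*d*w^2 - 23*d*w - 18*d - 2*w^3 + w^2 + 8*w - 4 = -28*d^3 + 41*d^2 - 7*d - 2*w^3 + w^2*(13*d - 2) + w*(-13*d^2 - 6*d + 10) - 6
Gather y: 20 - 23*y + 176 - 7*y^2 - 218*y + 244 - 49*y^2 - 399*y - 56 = -56*y^2 - 640*y + 384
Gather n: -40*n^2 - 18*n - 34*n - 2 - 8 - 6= -40*n^2 - 52*n - 16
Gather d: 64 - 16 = 48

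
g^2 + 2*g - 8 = (g - 2)*(g + 4)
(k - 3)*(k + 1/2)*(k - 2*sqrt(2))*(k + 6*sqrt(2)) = k^4 - 5*k^3/2 + 4*sqrt(2)*k^3 - 51*k^2/2 - 10*sqrt(2)*k^2 - 6*sqrt(2)*k + 60*k + 36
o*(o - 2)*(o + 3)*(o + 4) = o^4 + 5*o^3 - 2*o^2 - 24*o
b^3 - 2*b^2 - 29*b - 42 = (b - 7)*(b + 2)*(b + 3)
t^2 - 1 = (t - 1)*(t + 1)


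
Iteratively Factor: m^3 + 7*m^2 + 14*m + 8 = (m + 2)*(m^2 + 5*m + 4) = (m + 2)*(m + 4)*(m + 1)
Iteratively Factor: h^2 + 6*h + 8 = (h + 2)*(h + 4)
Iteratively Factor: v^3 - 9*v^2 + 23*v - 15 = (v - 1)*(v^2 - 8*v + 15) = (v - 3)*(v - 1)*(v - 5)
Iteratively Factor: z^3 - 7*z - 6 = (z + 2)*(z^2 - 2*z - 3) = (z + 1)*(z + 2)*(z - 3)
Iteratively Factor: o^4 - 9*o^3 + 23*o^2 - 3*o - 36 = (o + 1)*(o^3 - 10*o^2 + 33*o - 36) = (o - 3)*(o + 1)*(o^2 - 7*o + 12) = (o - 3)^2*(o + 1)*(o - 4)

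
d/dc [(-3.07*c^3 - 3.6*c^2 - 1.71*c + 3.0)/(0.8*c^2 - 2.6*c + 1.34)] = (-2.456*c^4 + 15.964*c^3 - 1.6134*c^2 - 14.448*c + 5.5086)/(0.64*c^4 - 4.16*c^3 + 8.904*c^2 - 6.968*c + 1.7956)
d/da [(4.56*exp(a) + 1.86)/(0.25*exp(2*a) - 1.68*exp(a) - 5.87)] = (-(0.5*exp(a) - 1.68)*(4.56*exp(a) + 1.86) + 1.14*exp(2*a) - 7.6608*exp(a) - 26.7672)*exp(a)/(-0.25*exp(2*a) + 1.68*exp(a) + 5.87)^2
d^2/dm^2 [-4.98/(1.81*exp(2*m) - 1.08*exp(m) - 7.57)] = (4.98*(3.62*exp(m) - 1.08)*(7.24*exp(m) - 2.16)*exp(m) + (36.0552*exp(m) - 5.3784)*(-1.81*exp(2*m) + 1.08*exp(m) + 7.57))*exp(m)/(-1.81*exp(2*m) + 1.08*exp(m) + 7.57)^3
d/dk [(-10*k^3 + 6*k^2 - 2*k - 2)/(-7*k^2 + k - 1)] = 2*(35*k^4 - 10*k^3 + 11*k^2 - 20*k + 2)/(49*k^4 - 14*k^3 + 15*k^2 - 2*k + 1)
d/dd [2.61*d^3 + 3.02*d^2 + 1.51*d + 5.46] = 7.83*d^2 + 6.04*d + 1.51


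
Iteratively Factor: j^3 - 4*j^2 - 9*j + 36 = (j + 3)*(j^2 - 7*j + 12) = (j - 3)*(j + 3)*(j - 4)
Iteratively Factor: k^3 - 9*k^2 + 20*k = (k - 4)*(k^2 - 5*k) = (k - 5)*(k - 4)*(k)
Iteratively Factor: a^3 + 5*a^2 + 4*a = (a + 4)*(a^2 + a) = a*(a + 4)*(a + 1)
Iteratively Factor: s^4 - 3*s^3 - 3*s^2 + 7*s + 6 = (s - 2)*(s^3 - s^2 - 5*s - 3) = (s - 2)*(s + 1)*(s^2 - 2*s - 3) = (s - 2)*(s + 1)^2*(s - 3)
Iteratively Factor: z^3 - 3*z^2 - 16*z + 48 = (z - 3)*(z^2 - 16) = (z - 4)*(z - 3)*(z + 4)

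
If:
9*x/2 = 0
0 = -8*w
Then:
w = 0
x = 0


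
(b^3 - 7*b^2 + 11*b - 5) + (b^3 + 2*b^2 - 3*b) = 2*b^3 - 5*b^2 + 8*b - 5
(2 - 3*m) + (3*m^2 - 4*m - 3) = 3*m^2 - 7*m - 1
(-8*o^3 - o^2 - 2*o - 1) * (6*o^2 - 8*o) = -48*o^5 + 58*o^4 - 4*o^3 + 10*o^2 + 8*o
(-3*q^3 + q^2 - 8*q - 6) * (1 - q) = 3*q^4 - 4*q^3 + 9*q^2 - 2*q - 6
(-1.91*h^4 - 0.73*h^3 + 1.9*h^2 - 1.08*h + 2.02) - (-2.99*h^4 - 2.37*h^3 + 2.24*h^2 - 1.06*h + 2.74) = 1.08*h^4 + 1.64*h^3 - 0.34*h^2 - 0.02*h - 0.72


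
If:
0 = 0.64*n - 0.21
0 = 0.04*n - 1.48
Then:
No Solution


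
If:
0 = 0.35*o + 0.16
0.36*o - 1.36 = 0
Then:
No Solution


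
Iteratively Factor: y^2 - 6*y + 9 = (y - 3)*(y - 3)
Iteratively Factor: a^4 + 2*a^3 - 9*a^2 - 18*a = (a + 3)*(a^3 - a^2 - 6*a) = (a - 3)*(a + 3)*(a^2 + 2*a) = a*(a - 3)*(a + 3)*(a + 2)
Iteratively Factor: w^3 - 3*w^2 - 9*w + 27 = (w - 3)*(w^2 - 9) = (w - 3)*(w + 3)*(w - 3)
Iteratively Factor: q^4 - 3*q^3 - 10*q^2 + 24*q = (q - 4)*(q^3 + q^2 - 6*q) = q*(q - 4)*(q^2 + q - 6) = q*(q - 4)*(q - 2)*(q + 3)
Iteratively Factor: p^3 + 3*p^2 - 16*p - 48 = (p + 4)*(p^2 - p - 12) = (p + 3)*(p + 4)*(p - 4)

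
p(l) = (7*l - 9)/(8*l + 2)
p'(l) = -8*(7*l - 9)/(8*l + 2)^2 + 7/(8*l + 2)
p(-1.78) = 1.75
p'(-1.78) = 0.57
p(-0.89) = 2.97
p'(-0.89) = 3.28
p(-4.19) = 1.22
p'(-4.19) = 0.09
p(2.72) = 0.42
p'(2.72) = 0.15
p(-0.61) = 4.61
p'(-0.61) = 10.37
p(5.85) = 0.65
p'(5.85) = 0.04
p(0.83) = -0.37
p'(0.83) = 1.15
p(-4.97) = 1.16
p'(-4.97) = 0.06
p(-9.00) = 1.03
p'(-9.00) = 0.02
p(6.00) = 0.66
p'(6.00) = 0.03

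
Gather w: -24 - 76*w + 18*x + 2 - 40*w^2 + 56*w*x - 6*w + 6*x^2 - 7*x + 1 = -40*w^2 + w*(56*x - 82) + 6*x^2 + 11*x - 21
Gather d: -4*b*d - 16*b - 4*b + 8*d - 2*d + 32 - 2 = -20*b + d*(6 - 4*b) + 30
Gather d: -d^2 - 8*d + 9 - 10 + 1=-d^2 - 8*d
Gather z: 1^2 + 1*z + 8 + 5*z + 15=6*z + 24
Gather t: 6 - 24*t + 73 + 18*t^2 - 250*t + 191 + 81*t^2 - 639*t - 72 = 99*t^2 - 913*t + 198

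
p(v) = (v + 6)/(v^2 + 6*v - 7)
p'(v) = (-2*v - 6)*(v + 6)/(v^2 + 6*v - 7)^2 + 1/(v^2 + 6*v - 7)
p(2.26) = 0.71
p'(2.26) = -0.55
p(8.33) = 0.13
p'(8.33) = -0.02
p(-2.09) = -0.26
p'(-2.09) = -0.10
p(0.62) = -2.29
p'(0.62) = -6.06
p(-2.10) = -0.26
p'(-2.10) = -0.10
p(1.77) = 1.15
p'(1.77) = -1.48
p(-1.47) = -0.33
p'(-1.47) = -0.15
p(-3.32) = -0.17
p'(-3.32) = -0.06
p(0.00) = -0.86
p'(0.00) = -0.88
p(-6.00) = 0.00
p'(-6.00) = -0.14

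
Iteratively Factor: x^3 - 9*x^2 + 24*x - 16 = (x - 1)*(x^2 - 8*x + 16) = (x - 4)*(x - 1)*(x - 4)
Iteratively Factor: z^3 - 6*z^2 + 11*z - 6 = (z - 1)*(z^2 - 5*z + 6) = (z - 2)*(z - 1)*(z - 3)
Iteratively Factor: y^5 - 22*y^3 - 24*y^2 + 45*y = (y - 1)*(y^4 + y^3 - 21*y^2 - 45*y) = (y - 1)*(y + 3)*(y^3 - 2*y^2 - 15*y) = (y - 5)*(y - 1)*(y + 3)*(y^2 + 3*y) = (y - 5)*(y - 1)*(y + 3)^2*(y)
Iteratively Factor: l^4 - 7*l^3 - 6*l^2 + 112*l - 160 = (l - 2)*(l^3 - 5*l^2 - 16*l + 80) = (l - 4)*(l - 2)*(l^2 - l - 20) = (l - 4)*(l - 2)*(l + 4)*(l - 5)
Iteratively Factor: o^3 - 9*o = (o + 3)*(o^2 - 3*o) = o*(o + 3)*(o - 3)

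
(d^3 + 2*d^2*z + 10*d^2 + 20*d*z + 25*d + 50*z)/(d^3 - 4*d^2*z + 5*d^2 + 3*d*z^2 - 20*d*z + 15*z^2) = (d^2 + 2*d*z + 5*d + 10*z)/(d^2 - 4*d*z + 3*z^2)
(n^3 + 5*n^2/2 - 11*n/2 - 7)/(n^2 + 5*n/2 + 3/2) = (2*n^2 + 3*n - 14)/(2*n + 3)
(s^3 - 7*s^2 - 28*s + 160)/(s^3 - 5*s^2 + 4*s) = (s^2 - 3*s - 40)/(s*(s - 1))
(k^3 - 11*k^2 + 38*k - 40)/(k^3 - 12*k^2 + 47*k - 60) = (k - 2)/(k - 3)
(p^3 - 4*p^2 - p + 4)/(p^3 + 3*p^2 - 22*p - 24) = (p - 1)/(p + 6)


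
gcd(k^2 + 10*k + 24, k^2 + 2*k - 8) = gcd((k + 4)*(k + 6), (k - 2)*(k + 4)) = k + 4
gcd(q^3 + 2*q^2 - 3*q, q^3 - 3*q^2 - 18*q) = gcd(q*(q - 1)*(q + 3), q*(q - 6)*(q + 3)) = q^2 + 3*q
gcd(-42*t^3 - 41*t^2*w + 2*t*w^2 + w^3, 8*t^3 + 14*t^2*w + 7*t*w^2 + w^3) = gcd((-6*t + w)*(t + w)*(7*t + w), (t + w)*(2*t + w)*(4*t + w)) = t + w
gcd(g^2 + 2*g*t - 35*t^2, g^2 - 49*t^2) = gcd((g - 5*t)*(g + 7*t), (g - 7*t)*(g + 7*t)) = g + 7*t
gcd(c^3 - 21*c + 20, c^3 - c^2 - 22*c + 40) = c^2 + c - 20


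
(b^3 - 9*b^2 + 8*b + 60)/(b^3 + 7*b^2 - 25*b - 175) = (b^2 - 4*b - 12)/(b^2 + 12*b + 35)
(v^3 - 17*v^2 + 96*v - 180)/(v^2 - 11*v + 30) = v - 6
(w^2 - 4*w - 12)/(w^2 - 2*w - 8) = (w - 6)/(w - 4)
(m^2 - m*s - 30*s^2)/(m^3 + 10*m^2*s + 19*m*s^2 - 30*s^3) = (-m + 6*s)/(-m^2 - 5*m*s + 6*s^2)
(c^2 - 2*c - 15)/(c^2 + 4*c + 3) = (c - 5)/(c + 1)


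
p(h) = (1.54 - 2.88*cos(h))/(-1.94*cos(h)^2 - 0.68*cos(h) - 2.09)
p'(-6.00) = -0.10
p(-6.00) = 0.27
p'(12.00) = 0.27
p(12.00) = 0.22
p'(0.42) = -0.17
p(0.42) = 0.25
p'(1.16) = -1.10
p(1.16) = -0.15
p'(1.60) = -1.60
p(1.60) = -0.78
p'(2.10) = -0.45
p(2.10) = -1.34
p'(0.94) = -0.70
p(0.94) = 0.05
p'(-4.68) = -1.60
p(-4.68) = -0.79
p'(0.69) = -0.37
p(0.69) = 0.18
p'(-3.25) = 0.04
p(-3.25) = -1.32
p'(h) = (1.54 - 2.88*cos(h))*(-3.88*sin(h)*cos(h) - 0.68*sin(h))/(-1.94*cos(h)^2 - 0.68*cos(h) - 2.09)^2 + 2.88*sin(h)/(-1.94*cos(h)^2 - 0.68*cos(h) - 2.09) = (5.5872*cos(h)^2 - 5.9752*cos(h) - 7.0664)*sin(h)/(3.7636*cos(h)^4 + 2.6384*cos(h)^3 + 8.5716*cos(h)^2 + 2.8424*cos(h) + 4.3681)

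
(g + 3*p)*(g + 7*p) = g^2 + 10*g*p + 21*p^2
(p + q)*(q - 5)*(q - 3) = p*q^2 - 8*p*q + 15*p + q^3 - 8*q^2 + 15*q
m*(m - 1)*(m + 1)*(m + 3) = m^4 + 3*m^3 - m^2 - 3*m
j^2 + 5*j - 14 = (j - 2)*(j + 7)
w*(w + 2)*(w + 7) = w^3 + 9*w^2 + 14*w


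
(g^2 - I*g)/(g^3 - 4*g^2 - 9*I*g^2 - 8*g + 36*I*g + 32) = g/(g^2 + g*(-4 - 8*I) + 32*I)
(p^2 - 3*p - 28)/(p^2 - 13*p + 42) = (p + 4)/(p - 6)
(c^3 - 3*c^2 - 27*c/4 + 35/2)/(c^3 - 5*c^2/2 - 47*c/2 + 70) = (c^2 + c/2 - 5)/(c^2 + c - 20)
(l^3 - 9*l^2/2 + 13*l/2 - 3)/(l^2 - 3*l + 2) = l - 3/2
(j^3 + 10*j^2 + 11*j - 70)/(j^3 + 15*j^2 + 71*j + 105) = (j - 2)/(j + 3)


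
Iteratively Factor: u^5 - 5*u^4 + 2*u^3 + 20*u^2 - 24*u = (u)*(u^4 - 5*u^3 + 2*u^2 + 20*u - 24) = u*(u + 2)*(u^3 - 7*u^2 + 16*u - 12) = u*(u - 2)*(u + 2)*(u^2 - 5*u + 6) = u*(u - 2)^2*(u + 2)*(u - 3)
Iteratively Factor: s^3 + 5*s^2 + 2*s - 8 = (s + 2)*(s^2 + 3*s - 4) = (s - 1)*(s + 2)*(s + 4)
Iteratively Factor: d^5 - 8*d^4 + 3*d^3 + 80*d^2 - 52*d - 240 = (d - 4)*(d^4 - 4*d^3 - 13*d^2 + 28*d + 60) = (d - 5)*(d - 4)*(d^3 + d^2 - 8*d - 12) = (d - 5)*(d - 4)*(d + 2)*(d^2 - d - 6) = (d - 5)*(d - 4)*(d - 3)*(d + 2)*(d + 2)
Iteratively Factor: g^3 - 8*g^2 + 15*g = (g - 3)*(g^2 - 5*g) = (g - 5)*(g - 3)*(g)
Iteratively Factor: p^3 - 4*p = (p - 2)*(p^2 + 2*p) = p*(p - 2)*(p + 2)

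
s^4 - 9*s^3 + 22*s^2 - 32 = (s - 4)^2*(s - 2)*(s + 1)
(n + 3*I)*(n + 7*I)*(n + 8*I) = n^3 + 18*I*n^2 - 101*n - 168*I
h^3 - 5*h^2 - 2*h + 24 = (h - 4)*(h - 3)*(h + 2)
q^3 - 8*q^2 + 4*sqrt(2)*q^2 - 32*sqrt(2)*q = q*(q - 8)*(q + 4*sqrt(2))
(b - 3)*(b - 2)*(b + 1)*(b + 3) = b^4 - b^3 - 11*b^2 + 9*b + 18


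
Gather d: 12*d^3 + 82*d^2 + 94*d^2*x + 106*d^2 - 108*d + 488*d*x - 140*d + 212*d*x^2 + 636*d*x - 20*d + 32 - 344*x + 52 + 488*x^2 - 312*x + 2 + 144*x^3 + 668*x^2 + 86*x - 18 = 12*d^3 + d^2*(94*x + 188) + d*(212*x^2 + 1124*x - 268) + 144*x^3 + 1156*x^2 - 570*x + 68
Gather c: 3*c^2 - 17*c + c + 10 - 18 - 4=3*c^2 - 16*c - 12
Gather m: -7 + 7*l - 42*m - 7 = 7*l - 42*m - 14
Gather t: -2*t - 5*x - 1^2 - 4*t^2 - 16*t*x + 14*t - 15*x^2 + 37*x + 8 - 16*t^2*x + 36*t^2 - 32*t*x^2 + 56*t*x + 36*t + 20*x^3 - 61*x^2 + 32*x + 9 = t^2*(32 - 16*x) + t*(-32*x^2 + 40*x + 48) + 20*x^3 - 76*x^2 + 64*x + 16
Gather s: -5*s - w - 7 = -5*s - w - 7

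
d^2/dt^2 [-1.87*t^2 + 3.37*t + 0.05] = -3.74000000000000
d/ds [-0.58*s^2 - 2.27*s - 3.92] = -1.16*s - 2.27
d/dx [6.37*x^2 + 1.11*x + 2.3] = 12.74*x + 1.11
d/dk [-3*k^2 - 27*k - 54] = -6*k - 27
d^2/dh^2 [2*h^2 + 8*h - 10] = 4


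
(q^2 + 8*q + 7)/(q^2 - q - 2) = (q + 7)/(q - 2)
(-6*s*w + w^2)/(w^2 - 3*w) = (-6*s + w)/(w - 3)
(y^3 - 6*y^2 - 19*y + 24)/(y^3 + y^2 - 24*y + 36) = (y^3 - 6*y^2 - 19*y + 24)/(y^3 + y^2 - 24*y + 36)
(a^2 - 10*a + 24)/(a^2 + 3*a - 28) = (a - 6)/(a + 7)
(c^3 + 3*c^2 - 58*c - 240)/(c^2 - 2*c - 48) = c + 5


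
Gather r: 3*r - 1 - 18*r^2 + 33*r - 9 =-18*r^2 + 36*r - 10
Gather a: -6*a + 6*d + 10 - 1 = -6*a + 6*d + 9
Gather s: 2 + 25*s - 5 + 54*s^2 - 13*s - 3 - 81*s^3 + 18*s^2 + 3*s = -81*s^3 + 72*s^2 + 15*s - 6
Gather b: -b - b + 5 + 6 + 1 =12 - 2*b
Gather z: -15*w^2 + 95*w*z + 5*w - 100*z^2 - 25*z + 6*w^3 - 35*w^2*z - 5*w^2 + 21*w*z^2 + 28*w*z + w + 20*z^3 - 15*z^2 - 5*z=6*w^3 - 20*w^2 + 6*w + 20*z^3 + z^2*(21*w - 115) + z*(-35*w^2 + 123*w - 30)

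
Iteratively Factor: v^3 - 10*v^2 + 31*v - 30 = (v - 3)*(v^2 - 7*v + 10) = (v - 5)*(v - 3)*(v - 2)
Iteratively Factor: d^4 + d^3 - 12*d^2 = (d - 3)*(d^3 + 4*d^2) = (d - 3)*(d + 4)*(d^2) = d*(d - 3)*(d + 4)*(d)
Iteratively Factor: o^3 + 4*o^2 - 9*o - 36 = (o + 4)*(o^2 - 9) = (o - 3)*(o + 4)*(o + 3)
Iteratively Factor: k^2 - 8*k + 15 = (k - 3)*(k - 5)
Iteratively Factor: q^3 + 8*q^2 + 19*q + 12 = (q + 4)*(q^2 + 4*q + 3) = (q + 1)*(q + 4)*(q + 3)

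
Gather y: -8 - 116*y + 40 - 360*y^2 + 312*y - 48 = -360*y^2 + 196*y - 16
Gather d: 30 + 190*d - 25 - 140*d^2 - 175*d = -140*d^2 + 15*d + 5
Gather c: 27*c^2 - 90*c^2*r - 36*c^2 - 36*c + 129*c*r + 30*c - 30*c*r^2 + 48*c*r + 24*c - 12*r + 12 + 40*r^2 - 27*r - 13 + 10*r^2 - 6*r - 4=c^2*(-90*r - 9) + c*(-30*r^2 + 177*r + 18) + 50*r^2 - 45*r - 5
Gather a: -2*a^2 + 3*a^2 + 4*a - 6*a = a^2 - 2*a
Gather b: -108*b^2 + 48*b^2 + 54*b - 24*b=-60*b^2 + 30*b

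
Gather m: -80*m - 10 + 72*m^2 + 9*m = 72*m^2 - 71*m - 10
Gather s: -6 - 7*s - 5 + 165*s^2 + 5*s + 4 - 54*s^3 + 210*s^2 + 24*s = -54*s^3 + 375*s^2 + 22*s - 7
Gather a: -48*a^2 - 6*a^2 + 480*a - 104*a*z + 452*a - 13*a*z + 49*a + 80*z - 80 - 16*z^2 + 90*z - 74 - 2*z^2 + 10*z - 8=-54*a^2 + a*(981 - 117*z) - 18*z^2 + 180*z - 162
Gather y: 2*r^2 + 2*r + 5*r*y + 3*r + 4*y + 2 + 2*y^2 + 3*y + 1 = 2*r^2 + 5*r + 2*y^2 + y*(5*r + 7) + 3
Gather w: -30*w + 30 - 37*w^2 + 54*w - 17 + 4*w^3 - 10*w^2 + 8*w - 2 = 4*w^3 - 47*w^2 + 32*w + 11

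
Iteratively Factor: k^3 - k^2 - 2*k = (k + 1)*(k^2 - 2*k) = k*(k + 1)*(k - 2)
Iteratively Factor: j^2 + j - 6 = (j - 2)*(j + 3)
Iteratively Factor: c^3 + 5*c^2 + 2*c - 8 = (c + 4)*(c^2 + c - 2) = (c - 1)*(c + 4)*(c + 2)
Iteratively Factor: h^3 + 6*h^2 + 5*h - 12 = (h - 1)*(h^2 + 7*h + 12) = (h - 1)*(h + 3)*(h + 4)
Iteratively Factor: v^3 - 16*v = (v - 4)*(v^2 + 4*v) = v*(v - 4)*(v + 4)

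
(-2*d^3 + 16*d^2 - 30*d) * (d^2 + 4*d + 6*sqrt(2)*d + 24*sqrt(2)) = -2*d^5 - 12*sqrt(2)*d^4 + 8*d^4 + 34*d^3 + 48*sqrt(2)*d^3 - 120*d^2 + 204*sqrt(2)*d^2 - 720*sqrt(2)*d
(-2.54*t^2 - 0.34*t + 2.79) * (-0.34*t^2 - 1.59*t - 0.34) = 0.8636*t^4 + 4.1542*t^3 + 0.4556*t^2 - 4.3205*t - 0.9486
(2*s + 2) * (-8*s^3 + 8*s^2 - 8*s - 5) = -16*s^4 - 26*s - 10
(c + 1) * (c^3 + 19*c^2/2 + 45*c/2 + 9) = c^4 + 21*c^3/2 + 32*c^2 + 63*c/2 + 9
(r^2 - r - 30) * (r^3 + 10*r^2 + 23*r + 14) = r^5 + 9*r^4 - 17*r^3 - 309*r^2 - 704*r - 420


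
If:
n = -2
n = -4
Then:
No Solution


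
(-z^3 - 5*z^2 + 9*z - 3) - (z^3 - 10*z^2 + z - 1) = -2*z^3 + 5*z^2 + 8*z - 2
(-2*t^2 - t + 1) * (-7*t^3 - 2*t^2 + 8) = 14*t^5 + 11*t^4 - 5*t^3 - 18*t^2 - 8*t + 8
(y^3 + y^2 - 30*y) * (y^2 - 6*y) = y^5 - 5*y^4 - 36*y^3 + 180*y^2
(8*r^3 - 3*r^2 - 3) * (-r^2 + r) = -8*r^5 + 11*r^4 - 3*r^3 + 3*r^2 - 3*r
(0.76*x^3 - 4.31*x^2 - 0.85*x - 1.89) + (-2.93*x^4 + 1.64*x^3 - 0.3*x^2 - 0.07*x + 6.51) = -2.93*x^4 + 2.4*x^3 - 4.61*x^2 - 0.92*x + 4.62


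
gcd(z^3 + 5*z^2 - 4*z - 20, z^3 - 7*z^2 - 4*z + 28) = z^2 - 4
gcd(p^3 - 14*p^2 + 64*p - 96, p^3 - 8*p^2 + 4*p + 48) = p^2 - 10*p + 24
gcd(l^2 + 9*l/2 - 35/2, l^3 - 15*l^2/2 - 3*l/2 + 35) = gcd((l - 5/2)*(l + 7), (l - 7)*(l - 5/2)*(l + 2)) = l - 5/2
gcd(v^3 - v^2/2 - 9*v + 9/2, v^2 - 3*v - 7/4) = 1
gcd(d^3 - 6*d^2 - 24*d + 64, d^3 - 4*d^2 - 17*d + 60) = d + 4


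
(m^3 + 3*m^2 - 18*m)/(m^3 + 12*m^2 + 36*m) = (m - 3)/(m + 6)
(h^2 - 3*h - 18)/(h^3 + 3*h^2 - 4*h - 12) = (h - 6)/(h^2 - 4)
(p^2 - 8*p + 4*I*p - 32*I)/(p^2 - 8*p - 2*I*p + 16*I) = (p + 4*I)/(p - 2*I)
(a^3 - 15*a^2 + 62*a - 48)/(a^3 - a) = (a^2 - 14*a + 48)/(a*(a + 1))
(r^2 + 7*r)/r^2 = (r + 7)/r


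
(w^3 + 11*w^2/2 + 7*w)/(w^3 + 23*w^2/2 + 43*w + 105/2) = w*(w + 2)/(w^2 + 8*w + 15)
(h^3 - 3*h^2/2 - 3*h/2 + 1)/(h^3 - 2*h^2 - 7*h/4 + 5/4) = 2*(h - 2)/(2*h - 5)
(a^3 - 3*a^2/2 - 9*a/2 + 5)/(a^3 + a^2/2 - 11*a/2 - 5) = (a - 1)/(a + 1)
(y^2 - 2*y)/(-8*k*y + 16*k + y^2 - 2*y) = y/(-8*k + y)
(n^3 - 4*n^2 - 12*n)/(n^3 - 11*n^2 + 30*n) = (n + 2)/(n - 5)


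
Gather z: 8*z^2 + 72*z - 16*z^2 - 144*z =-8*z^2 - 72*z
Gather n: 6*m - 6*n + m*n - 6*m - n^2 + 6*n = m*n - n^2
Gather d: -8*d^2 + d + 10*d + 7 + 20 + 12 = -8*d^2 + 11*d + 39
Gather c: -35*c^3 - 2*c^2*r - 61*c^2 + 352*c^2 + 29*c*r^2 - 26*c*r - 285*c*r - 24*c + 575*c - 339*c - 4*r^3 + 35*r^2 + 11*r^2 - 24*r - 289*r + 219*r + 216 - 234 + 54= -35*c^3 + c^2*(291 - 2*r) + c*(29*r^2 - 311*r + 212) - 4*r^3 + 46*r^2 - 94*r + 36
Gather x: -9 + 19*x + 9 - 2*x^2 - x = -2*x^2 + 18*x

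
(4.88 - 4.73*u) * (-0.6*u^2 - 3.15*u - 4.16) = 2.838*u^3 + 11.9715*u^2 + 4.3048*u - 20.3008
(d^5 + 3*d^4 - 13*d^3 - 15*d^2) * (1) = d^5 + 3*d^4 - 13*d^3 - 15*d^2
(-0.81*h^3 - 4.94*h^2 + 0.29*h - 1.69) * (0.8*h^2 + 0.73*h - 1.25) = -0.648*h^5 - 4.5433*h^4 - 2.3617*h^3 + 5.0347*h^2 - 1.5962*h + 2.1125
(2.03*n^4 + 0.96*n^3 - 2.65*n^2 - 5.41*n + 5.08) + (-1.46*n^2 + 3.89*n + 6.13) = 2.03*n^4 + 0.96*n^3 - 4.11*n^2 - 1.52*n + 11.21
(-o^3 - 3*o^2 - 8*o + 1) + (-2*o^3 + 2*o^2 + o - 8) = -3*o^3 - o^2 - 7*o - 7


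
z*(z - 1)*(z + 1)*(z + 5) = z^4 + 5*z^3 - z^2 - 5*z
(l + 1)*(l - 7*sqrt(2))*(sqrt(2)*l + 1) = sqrt(2)*l^3 - 13*l^2 + sqrt(2)*l^2 - 13*l - 7*sqrt(2)*l - 7*sqrt(2)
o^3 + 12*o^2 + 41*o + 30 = (o + 1)*(o + 5)*(o + 6)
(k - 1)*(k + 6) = k^2 + 5*k - 6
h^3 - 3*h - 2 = (h - 2)*(h + 1)^2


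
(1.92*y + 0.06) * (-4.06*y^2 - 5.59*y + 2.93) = -7.7952*y^3 - 10.9764*y^2 + 5.2902*y + 0.1758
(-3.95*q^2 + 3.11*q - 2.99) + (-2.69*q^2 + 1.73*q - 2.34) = -6.64*q^2 + 4.84*q - 5.33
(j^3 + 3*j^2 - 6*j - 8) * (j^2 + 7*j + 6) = j^5 + 10*j^4 + 21*j^3 - 32*j^2 - 92*j - 48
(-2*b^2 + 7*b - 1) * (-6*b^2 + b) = 12*b^4 - 44*b^3 + 13*b^2 - b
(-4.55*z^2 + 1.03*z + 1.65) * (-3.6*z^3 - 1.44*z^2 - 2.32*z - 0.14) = 16.38*z^5 + 2.844*z^4 + 3.1328*z^3 - 4.1286*z^2 - 3.9722*z - 0.231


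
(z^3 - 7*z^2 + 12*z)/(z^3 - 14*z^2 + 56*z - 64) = z*(z - 3)/(z^2 - 10*z + 16)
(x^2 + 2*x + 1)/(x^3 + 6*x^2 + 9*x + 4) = 1/(x + 4)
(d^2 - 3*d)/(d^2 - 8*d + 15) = d/(d - 5)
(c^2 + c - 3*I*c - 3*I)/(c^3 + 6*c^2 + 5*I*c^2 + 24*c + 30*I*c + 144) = (c + 1)/(c^2 + c*(6 + 8*I) + 48*I)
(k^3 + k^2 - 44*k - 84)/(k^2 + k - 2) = (k^2 - k - 42)/(k - 1)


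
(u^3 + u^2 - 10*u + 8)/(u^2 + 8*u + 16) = (u^2 - 3*u + 2)/(u + 4)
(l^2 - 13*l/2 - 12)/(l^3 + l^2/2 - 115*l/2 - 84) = 1/(l + 7)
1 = 1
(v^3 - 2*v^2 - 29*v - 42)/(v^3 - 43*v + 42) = (v^3 - 2*v^2 - 29*v - 42)/(v^3 - 43*v + 42)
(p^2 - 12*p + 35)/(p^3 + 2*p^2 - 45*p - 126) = (p - 5)/(p^2 + 9*p + 18)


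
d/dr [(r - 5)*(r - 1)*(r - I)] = 3*r^2 - 2*r*(6 + I) + 5 + 6*I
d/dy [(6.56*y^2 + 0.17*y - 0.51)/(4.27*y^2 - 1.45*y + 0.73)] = (-10.2379*y^2 + 13.933*y - 0.6154)/(18.2329*y^4 - 12.383*y^3 + 8.3367*y^2 - 2.117*y + 0.5329)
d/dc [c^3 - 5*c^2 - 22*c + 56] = 3*c^2 - 10*c - 22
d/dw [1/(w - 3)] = -1/(w - 3)^2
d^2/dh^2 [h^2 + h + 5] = 2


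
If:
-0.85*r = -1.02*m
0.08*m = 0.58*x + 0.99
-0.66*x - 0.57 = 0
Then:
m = 6.11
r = 7.34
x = -0.86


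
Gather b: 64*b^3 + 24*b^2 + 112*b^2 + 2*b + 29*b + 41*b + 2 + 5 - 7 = 64*b^3 + 136*b^2 + 72*b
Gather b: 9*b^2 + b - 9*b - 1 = 9*b^2 - 8*b - 1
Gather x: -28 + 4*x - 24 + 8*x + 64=12*x + 12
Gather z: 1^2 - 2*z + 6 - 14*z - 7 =-16*z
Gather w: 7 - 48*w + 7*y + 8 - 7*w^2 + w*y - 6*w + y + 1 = -7*w^2 + w*(y - 54) + 8*y + 16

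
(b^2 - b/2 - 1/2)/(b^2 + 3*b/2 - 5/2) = (2*b + 1)/(2*b + 5)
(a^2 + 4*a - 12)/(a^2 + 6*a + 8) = (a^2 + 4*a - 12)/(a^2 + 6*a + 8)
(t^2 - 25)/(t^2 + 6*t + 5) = (t - 5)/(t + 1)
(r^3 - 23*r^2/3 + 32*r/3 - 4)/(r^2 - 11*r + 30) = (3*r^2 - 5*r + 2)/(3*(r - 5))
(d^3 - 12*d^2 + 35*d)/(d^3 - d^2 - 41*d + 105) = d*(d - 7)/(d^2 + 4*d - 21)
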